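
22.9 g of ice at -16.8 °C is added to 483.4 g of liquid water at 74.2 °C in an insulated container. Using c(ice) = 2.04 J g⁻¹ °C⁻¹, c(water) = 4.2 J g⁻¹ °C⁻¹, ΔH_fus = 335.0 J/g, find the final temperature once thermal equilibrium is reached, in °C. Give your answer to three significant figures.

T_f = 66.9 °C

Heat to bring ice to 0 °C and melt it: q₁ = 22.9×2.04×16.8 + 22.9×335.0 = 8456.3 J
Heat the water can supply cooling to 0 °C: 483.4×4.2×74.2 = 150647 J > q₁, so all ice melts.
Energy balance: 483.4×4.2×(74.2 − T) = 8456.3 + 22.9×4.2×(T − 0)
2030.28(74.2 − T) = 8456.3 + 96.18 T
150647 − 8456.3 = 2126.46 T
T = 142190.7 / 2126.46 = 66.87 °C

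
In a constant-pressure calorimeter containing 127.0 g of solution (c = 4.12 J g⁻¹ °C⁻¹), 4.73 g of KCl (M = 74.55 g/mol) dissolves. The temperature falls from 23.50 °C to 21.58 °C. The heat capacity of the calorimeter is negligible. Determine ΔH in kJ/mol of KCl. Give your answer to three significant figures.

|ΔT| = |21.58 − 23.50| = 1.92 °C
|q_surr| = (127.0 × 4.12) × 1.92 = 523.24 × 1.92 = 1005 J
n(KCl) = 4.73 / 74.55 = 0.06345 mol
Temperature fell, so q_rxn = +|q_surr| = 1.005 kJ
ΔH = q_rxn / n = 15.84 kJ/mol

ΔH = 15.8 kJ/mol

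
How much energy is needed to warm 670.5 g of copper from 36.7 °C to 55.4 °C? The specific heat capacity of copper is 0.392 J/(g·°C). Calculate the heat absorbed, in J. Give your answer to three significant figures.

q = m c ΔT = 670.5 × 0.392 × (55.4 − 36.7)
q = 670.5 × 0.392 × 18.7 = 4915 J

q = 4920 J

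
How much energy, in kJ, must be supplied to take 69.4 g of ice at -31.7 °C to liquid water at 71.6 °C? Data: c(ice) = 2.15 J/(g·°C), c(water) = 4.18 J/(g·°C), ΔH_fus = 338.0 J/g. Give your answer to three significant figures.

q = 49.0 kJ

q1 (heat ice -31.7→0.0 °C): 69.4 × 2.15 × 31.7 = 4730 J
q2 (melt at 0 °C): 69.4 × 338.0 = 23457 J
q3 (heat water 0.0→71.6 °C): 69.4 × 4.18 × 71.6 = 20771 J
Total: 4730 + 23457 + 20771 = 48958 J = 49.0 kJ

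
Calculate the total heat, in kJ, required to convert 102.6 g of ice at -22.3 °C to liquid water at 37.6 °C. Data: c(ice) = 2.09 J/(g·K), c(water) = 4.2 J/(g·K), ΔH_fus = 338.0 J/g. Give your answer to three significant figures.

q1 (heat ice -22.3→0.0 °C): 102.6 × 2.09 × 22.3 = 4782 J
q2 (melt at 0 °C): 102.6 × 338.0 = 34679 J
q3 (heat water 0.0→37.6 °C): 102.6 × 4.2 × 37.6 = 16203 J
Total: 4782 + 34679 + 16203 = 55664 J = 55.7 kJ

q = 55.7 kJ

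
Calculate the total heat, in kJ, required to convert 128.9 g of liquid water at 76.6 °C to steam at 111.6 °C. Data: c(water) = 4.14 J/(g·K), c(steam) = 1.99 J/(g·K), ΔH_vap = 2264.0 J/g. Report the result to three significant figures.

q1 (heat water 76.6→100.0 °C): 128.9 × 4.14 × 23.4 = 12487 J
q2 (vaporize at 100 °C): 128.9 × 2264.0 = 291830 J
q3 (heat steam 100.0→111.6 °C): 128.9 × 1.99 × 11.6 = 2976 J
Total: 12487 + 291830 + 2976 = 307293 J = 307 kJ

q = 307 kJ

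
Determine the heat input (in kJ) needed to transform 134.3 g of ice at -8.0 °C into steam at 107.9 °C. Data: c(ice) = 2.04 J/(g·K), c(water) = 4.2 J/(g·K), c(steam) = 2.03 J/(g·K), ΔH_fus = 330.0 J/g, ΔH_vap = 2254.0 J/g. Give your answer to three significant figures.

q1 (heat ice -8.0→0.0 °C): 134.3 × 2.04 × 8.0 = 2192 J
q2 (melt at 0 °C): 134.3 × 330.0 = 44319 J
q3 (heat water 0.0→100.0 °C): 134.3 × 4.2 × 100.0 = 56406 J
q4 (vaporize at 100 °C): 134.3 × 2254.0 = 302712 J
q5 (heat steam 100.0→107.9 °C): 134.3 × 2.03 × 7.9 = 2154 J
Total: 2192 + 44319 + 56406 + 302712 + 2154 = 407783 J = 408 kJ

q = 408 kJ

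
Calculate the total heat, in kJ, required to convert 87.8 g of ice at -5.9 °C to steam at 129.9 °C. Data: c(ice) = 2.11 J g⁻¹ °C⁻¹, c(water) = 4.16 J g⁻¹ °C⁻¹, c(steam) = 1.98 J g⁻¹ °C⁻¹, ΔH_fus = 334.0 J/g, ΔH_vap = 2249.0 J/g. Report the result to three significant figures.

q1 (heat ice -5.9→0.0 °C): 87.8 × 2.11 × 5.9 = 1093 J
q2 (melt at 0 °C): 87.8 × 334.0 = 29325 J
q3 (heat water 0.0→100.0 °C): 87.8 × 4.16 × 100.0 = 36525 J
q4 (vaporize at 100 °C): 87.8 × 2249.0 = 197462 J
q5 (heat steam 100.0→129.9 °C): 87.8 × 1.98 × 29.9 = 5198 J
Total: 1093 + 29325 + 36525 + 197462 + 5198 = 269603 J = 270 kJ

q = 270 kJ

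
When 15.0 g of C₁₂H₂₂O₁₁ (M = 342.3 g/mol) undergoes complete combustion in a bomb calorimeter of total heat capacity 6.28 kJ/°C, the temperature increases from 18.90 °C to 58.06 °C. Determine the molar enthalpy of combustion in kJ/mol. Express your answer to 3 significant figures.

ΔT = 58.06 − 18.90 = 39.16 °C
q_cal = C_cal × ΔT = 6.28 × 39.16 = 245.9248 kJ
n = 15.0 / 342.3 = 0.04382 mol
q_rxn = −q_cal = -245.9248 kJ
ΔH = -245.9248 / 0.04382 = -5612 kJ/mol

ΔH = -5610 kJ/mol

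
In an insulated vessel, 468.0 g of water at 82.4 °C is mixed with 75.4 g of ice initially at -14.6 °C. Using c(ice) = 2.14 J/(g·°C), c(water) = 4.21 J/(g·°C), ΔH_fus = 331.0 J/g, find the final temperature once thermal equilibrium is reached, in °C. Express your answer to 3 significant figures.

T_f = 59.0 °C

Heat to bring ice to 0 °C and melt it: q₁ = 75.4×2.14×14.6 + 75.4×331.0 = 27313 J
Heat the water can supply cooling to 0 °C: 468.0×4.21×82.4 = 162351 J > q₁, so all ice melts.
Energy balance: 468.0×4.21×(82.4 − T) = 27313 + 75.4×4.21×(T − 0)
1970.28(82.4 − T) = 27313 + 317.434 T
162351 − 27313 = 2287.714 T
T = 135038 / 2287.714 = 59.03 °C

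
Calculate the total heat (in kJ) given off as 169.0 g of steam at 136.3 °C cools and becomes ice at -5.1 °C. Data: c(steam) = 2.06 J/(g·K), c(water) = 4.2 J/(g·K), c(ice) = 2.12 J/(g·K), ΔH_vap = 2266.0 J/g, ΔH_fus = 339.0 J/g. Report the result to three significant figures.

q = 526 kJ

q1 (cool steam 136.3→100 °C): 169.0 × 2.06 × 36.3 = 12637 J
q2 (condense at 100 °C): 169.0 × 2266.0 = 382954 J
q3 (cool water 100→0 °C): 169.0 × 4.2 × 100.0 = 70980 J
q4 (freeze at 0 °C): 169.0 × 339.0 = 57291 J
q5 (cool ice 0→-5.1 °C): 169.0 × 2.12 × 5.1 = 1827 J
Total: 12637 + 382954 + 70980 + 57291 + 1827 = 525689 J = 526 kJ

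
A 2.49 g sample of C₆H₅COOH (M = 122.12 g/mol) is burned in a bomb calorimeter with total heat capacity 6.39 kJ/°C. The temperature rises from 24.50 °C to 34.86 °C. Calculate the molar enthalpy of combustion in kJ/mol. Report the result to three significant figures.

ΔT = 34.86 − 24.50 = 10.36 °C
q_cal = C_cal × ΔT = 6.39 × 10.36 = 66.2004 kJ
n = 2.49 / 122.12 = 0.02039 mol
q_rxn = −q_cal = -66.2004 kJ
ΔH = -66.2004 / 0.02039 = -3247 kJ/mol

ΔH = -3250 kJ/mol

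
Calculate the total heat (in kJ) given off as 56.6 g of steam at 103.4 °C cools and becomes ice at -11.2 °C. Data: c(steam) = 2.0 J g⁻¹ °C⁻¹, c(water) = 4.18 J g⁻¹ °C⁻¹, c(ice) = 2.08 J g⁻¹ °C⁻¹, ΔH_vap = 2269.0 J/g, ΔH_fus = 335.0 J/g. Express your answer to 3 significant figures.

q1 (cool steam 103.4→100 °C): 56.6 × 2.0 × 3.4 = 385 J
q2 (condense at 100 °C): 56.6 × 2269.0 = 128425 J
q3 (cool water 100→0 °C): 56.6 × 4.18 × 100.0 = 23659 J
q4 (freeze at 0 °C): 56.6 × 335.0 = 18961 J
q5 (cool ice 0→-11.2 °C): 56.6 × 2.08 × 11.2 = 1319 J
Total: 385 + 128425 + 23659 + 18961 + 1319 = 172749 J = 173 kJ

q = 173 kJ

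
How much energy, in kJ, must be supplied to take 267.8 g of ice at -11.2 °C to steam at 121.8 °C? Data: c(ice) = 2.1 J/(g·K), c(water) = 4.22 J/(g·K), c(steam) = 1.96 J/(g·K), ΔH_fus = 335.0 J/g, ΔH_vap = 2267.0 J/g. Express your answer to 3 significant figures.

q = 828 kJ

q1 (heat ice -11.2→0.0 °C): 267.8 × 2.1 × 11.2 = 6299 J
q2 (melt at 0 °C): 267.8 × 335.0 = 89713 J
q3 (heat water 0.0→100.0 °C): 267.8 × 4.22 × 100.0 = 113012 J
q4 (vaporize at 100 °C): 267.8 × 2267.0 = 607103 J
q5 (heat steam 100.0→121.8 °C): 267.8 × 1.96 × 21.8 = 11443 J
Total: 6299 + 89713 + 113012 + 607103 + 11443 = 827570 J = 828 kJ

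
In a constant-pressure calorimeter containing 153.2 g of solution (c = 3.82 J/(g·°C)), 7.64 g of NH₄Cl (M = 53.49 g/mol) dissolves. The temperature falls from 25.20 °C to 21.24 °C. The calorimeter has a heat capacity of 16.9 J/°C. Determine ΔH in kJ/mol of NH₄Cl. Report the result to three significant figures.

|ΔT| = |21.24 − 25.20| = 3.96 °C
|q_surr| = (153.2 × 3.82 + 16.9) × 3.96 = 602.124 × 3.96 = 2384 J
n(NH₄Cl) = 7.64 / 53.49 = 0.1428 mol
Temperature fell, so q_rxn = +|q_surr| = 2.384 kJ
ΔH = q_rxn / n = 16.69 kJ/mol

ΔH = 16.7 kJ/mol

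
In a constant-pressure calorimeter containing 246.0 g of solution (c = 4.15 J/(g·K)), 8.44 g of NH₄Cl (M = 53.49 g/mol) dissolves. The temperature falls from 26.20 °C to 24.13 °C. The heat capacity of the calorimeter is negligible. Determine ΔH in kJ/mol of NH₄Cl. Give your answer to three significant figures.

ΔH = 13.4 kJ/mol

|ΔT| = |24.13 − 26.20| = 2.07 °C
|q_surr| = (246.0 × 4.15) × 2.07 = 1020.9 × 2.07 = 2113 J
n(NH₄Cl) = 8.44 / 53.49 = 0.1578 mol
Temperature fell, so q_rxn = +|q_surr| = 2.113 kJ
ΔH = q_rxn / n = 13.39 kJ/mol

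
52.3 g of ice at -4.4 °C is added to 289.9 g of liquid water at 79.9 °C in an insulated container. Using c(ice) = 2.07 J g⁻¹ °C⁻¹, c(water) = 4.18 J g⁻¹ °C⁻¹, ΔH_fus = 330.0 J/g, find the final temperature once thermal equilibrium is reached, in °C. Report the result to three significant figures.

Heat to bring ice to 0 °C and melt it: q₁ = 52.3×2.07×4.4 + 52.3×330.0 = 17735 J
Heat the water can supply cooling to 0 °C: 289.9×4.18×79.9 = 96821.4 J > q₁, so all ice melts.
Energy balance: 289.9×4.18×(79.9 − T) = 17735 + 52.3×4.18×(T − 0)
1211.782(79.9 − T) = 17735 + 218.614 T
96821.4 − 17735 = 1430.396 T
T = 79086.4 / 1430.396 = 55.29 °C

T_f = 55.3 °C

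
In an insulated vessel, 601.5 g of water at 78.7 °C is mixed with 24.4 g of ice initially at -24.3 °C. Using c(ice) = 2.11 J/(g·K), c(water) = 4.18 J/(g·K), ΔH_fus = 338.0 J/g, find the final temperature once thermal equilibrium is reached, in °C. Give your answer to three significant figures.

T_f = 72.0 °C

Heat to bring ice to 0 °C and melt it: q₁ = 24.4×2.11×24.3 + 24.4×338.0 = 9498.3 J
Heat the water can supply cooling to 0 °C: 601.5×4.18×78.7 = 197873 J > q₁, so all ice melts.
Energy balance: 601.5×4.18×(78.7 − T) = 9498.3 + 24.4×4.18×(T − 0)
2514.27(78.7 − T) = 9498.3 + 101.992 T
197873 − 9498.3 = 2616.262 T
T = 188374.7 / 2616.262 = 72.00 °C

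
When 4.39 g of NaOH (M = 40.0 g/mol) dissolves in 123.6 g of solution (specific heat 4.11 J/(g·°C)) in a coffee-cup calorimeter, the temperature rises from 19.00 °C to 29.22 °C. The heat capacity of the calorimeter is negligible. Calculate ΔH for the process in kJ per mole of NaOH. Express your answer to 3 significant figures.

|ΔT| = |29.22 − 19.00| = 10.22 °C
|q_surr| = (123.6 × 4.11) × 10.22 = 507.996 × 10.22 = 5192 J
n(NaOH) = 4.39 / 40.0 = 0.1098 mol
Temperature rose, so q_rxn = −|q_surr| = -5.192 kJ
ΔH = q_rxn / n = -47.29 kJ/mol

ΔH = -47.3 kJ/mol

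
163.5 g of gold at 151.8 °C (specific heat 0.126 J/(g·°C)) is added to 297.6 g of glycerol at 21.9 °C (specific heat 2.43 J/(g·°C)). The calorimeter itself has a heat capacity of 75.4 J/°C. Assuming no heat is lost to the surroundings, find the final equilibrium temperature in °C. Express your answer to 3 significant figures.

Heat lost by gold = heat gained by glycerol + calorimeter.
(163.5)(0.126)(151.8 − T) = [(297.6)(2.43) + 75.4](T − 21.9)
20.601 (151.8 − T) = 798.568 (T − 21.9)
3127.2 − 20.601 T = 798.568 T − 17489
20616.2 = 819.169 T
T = 25.17 °C

T_f = 25.2 °C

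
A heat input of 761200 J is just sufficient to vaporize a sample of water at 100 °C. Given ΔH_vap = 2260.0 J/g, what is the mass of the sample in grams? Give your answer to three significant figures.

m = 337 g

m = q / ΔH_vap = 761200 J / 2260.0 J/g = 337 g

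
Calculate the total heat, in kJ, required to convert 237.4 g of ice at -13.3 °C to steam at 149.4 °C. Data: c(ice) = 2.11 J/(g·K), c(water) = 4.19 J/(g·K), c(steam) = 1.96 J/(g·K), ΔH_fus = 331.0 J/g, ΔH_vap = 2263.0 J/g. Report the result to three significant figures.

q = 745 kJ

q1 (heat ice -13.3→0.0 °C): 237.4 × 2.11 × 13.3 = 6662 J
q2 (melt at 0 °C): 237.4 × 331.0 = 78579 J
q3 (heat water 0.0→100.0 °C): 237.4 × 4.19 × 100.0 = 99471 J
q4 (vaporize at 100 °C): 237.4 × 2263.0 = 537236 J
q5 (heat steam 100.0→149.4 °C): 237.4 × 1.96 × 49.4 = 22986 J
Total: 6662 + 78579 + 99471 + 537236 + 22986 = 744934 J = 745 kJ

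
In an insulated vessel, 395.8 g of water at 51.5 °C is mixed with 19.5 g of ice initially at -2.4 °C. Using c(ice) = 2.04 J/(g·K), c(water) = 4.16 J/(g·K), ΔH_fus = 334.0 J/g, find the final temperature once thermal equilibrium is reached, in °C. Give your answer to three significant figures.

Heat to bring ice to 0 °C and melt it: q₁ = 19.5×2.04×2.4 + 19.5×334.0 = 6608.5 J
Heat the water can supply cooling to 0 °C: 395.8×4.16×51.5 = 84796.2 J > q₁, so all ice melts.
Energy balance: 395.8×4.16×(51.5 − T) = 6608.5 + 19.5×4.16×(T − 0)
1646.528(51.5 − T) = 6608.5 + 81.12 T
84796.2 − 6608.5 = 1727.648 T
T = 78187.7 / 1727.648 = 45.26 °C

T_f = 45.3 °C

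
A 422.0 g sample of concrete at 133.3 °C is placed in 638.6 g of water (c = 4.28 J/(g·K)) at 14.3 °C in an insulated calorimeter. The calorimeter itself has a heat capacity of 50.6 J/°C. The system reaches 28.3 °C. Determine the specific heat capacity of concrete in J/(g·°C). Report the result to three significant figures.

c = 0.880 J/(g·°C)

q_gained = (638.6 × 4.28 + 50.6) × (28.3 − 14.3) = 38973 J
q_lost = 422.0 × c × (133.3 − 28.3) = 44310 c
Set equal: c = 38973 / 44310 = 0.880 J/(g·°C)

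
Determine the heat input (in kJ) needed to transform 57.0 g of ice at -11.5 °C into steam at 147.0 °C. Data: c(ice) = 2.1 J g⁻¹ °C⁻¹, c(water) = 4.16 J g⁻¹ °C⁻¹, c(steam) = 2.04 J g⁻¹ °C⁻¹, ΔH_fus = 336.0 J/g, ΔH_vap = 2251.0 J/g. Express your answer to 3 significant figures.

q1 (heat ice -11.5→0.0 °C): 57.0 × 2.1 × 11.5 = 1377 J
q2 (melt at 0 °C): 57.0 × 336.0 = 19152 J
q3 (heat water 0.0→100.0 °C): 57.0 × 4.16 × 100.0 = 23712 J
q4 (vaporize at 100 °C): 57.0 × 2251.0 = 128307 J
q5 (heat steam 100.0→147.0 °C): 57.0 × 2.04 × 47.0 = 5465 J
Total: 1377 + 19152 + 23712 + 128307 + 5465 = 178013 J = 178 kJ

q = 178 kJ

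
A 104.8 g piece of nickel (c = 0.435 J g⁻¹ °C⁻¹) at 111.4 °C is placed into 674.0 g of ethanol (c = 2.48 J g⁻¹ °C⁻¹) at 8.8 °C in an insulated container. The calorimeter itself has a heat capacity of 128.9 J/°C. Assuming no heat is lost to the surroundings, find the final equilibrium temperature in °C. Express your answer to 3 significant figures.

T_f = 11.3 °C

Heat lost by nickel = heat gained by ethanol + calorimeter.
(104.8)(0.435)(111.4 − T) = [(674.0)(2.48) + 128.9](T − 8.8)
45.588 (111.4 − T) = 1800.42 (T − 8.8)
5078.5 − 45.588 T = 1800.42 T − 15844
20922.5 = 1846.008 T
T = 11.33 °C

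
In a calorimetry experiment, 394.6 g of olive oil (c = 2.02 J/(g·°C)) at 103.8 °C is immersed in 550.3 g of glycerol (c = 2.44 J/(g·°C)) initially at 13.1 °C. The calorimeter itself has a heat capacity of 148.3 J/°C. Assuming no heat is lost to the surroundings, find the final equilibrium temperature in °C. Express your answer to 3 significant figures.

T_f = 44.7 °C

Heat lost by olive oil = heat gained by glycerol + calorimeter.
(394.6)(2.02)(103.8 − T) = [(550.3)(2.44) + 148.3](T − 13.1)
797.092 (103.8 − T) = 1491.032 (T − 13.1)
82738 − 797.092 T = 1491.032 T − 19533
102271 = 2288.124 T
T = 44.70 °C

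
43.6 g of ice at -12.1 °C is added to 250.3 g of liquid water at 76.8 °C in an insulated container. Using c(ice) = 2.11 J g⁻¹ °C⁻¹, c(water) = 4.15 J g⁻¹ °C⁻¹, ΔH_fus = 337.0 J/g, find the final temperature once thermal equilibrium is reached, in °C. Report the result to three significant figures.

Heat to bring ice to 0 °C and melt it: q₁ = 43.6×2.11×12.1 + 43.6×337.0 = 15806 J
Heat the water can supply cooling to 0 °C: 250.3×4.15×76.8 = 79775.6 J > q₁, so all ice melts.
Energy balance: 250.3×4.15×(76.8 − T) = 15806 + 43.6×4.15×(T − 0)
1038.745(76.8 − T) = 15806 + 180.94 T
79775.6 − 15806 = 1219.685 T
T = 63969.6 / 1219.685 = 52.448 °C

T_f = 52.4 °C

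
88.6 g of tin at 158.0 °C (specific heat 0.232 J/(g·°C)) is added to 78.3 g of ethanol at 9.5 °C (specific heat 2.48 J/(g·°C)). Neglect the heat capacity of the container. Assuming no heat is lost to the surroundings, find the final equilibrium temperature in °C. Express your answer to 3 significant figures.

T_f = 23.7 °C

Heat lost by tin = heat gained by ethanol.
(88.6)(0.232)(158.0 − T) = (78.3)(2.48)(T − 9.5)
20.5552 (158.0 − T) = 194.184 (T − 9.5)
3247.7 − 20.5552 T = 194.184 T − 1844.7
5092.4 = 214.7392 T
T = 23.71 °C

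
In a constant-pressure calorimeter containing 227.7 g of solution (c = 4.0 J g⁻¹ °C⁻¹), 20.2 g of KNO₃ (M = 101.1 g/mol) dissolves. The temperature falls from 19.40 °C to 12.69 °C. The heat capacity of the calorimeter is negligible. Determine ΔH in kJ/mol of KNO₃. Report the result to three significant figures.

ΔH = 30.6 kJ/mol

|ΔT| = |12.69 − 19.40| = 6.71 °C
|q_surr| = (227.7 × 4.0) × 6.71 = 910.8 × 6.71 = 6111 J
n(KNO₃) = 20.2 / 101.1 = 0.1998 mol
Temperature fell, so q_rxn = +|q_surr| = 6.111 kJ
ΔH = q_rxn / n = 30.59 kJ/mol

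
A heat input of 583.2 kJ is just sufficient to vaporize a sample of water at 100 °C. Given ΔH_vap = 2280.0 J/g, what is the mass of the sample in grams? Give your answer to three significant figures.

m = q / ΔH_vap = 583200 J / 2280.0 J/g = 256 g

m = 256 g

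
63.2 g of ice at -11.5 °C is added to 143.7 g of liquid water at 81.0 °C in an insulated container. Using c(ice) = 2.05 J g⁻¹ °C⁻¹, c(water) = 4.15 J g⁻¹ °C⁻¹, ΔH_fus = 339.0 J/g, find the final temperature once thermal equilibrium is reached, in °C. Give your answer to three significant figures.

T_f = 29.6 °C

Heat to bring ice to 0 °C and melt it: q₁ = 63.2×2.05×11.5 + 63.2×339.0 = 22915 J
Heat the water can supply cooling to 0 °C: 143.7×4.15×81.0 = 48304.8 J > q₁, so all ice melts.
Energy balance: 143.7×4.15×(81.0 − T) = 22915 + 63.2×4.15×(T − 0)
596.355(81.0 − T) = 22915 + 262.28 T
48304.8 − 22915 = 858.635 T
T = 25389.8 / 858.635 = 29.57 °C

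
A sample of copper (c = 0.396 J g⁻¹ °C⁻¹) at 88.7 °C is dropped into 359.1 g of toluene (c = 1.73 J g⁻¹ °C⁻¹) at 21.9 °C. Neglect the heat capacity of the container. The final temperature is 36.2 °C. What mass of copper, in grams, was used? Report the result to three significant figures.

m = 427 g

q_gained = (359.1 × 1.73) × (36.2 − 21.9) = 8884 J
q_lost = m × 0.396 × (88.7 − 36.2) = 20.79 m
m = 8884 / 20.79 = 427 g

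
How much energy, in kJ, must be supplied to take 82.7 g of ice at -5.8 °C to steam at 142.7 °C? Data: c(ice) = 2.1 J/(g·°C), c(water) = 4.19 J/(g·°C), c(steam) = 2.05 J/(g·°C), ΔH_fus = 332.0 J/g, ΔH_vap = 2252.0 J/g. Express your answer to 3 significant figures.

q1 (heat ice -5.8→0.0 °C): 82.7 × 2.1 × 5.8 = 1007 J
q2 (melt at 0 °C): 82.7 × 332.0 = 27456 J
q3 (heat water 0.0→100.0 °C): 82.7 × 4.19 × 100.0 = 34651 J
q4 (vaporize at 100 °C): 82.7 × 2252.0 = 186240 J
q5 (heat steam 100.0→142.7 °C): 82.7 × 2.05 × 42.7 = 7239 J
Total: 1007 + 27456 + 34651 + 186240 + 7239 = 256593 J = 257 kJ

q = 257 kJ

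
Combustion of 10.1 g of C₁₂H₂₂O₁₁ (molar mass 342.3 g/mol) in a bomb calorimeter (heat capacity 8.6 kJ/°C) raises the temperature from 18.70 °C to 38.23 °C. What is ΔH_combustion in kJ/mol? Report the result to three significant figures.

ΔT = 38.23 − 18.70 = 19.53 °C
q_cal = C_cal × ΔT = 8.6 × 19.53 = 167.958 kJ
n = 10.1 / 342.3 = 0.02951 mol
q_rxn = −q_cal = -167.958 kJ
ΔH = -167.958 / 0.02951 = -5692 kJ/mol

ΔH = -5690 kJ/mol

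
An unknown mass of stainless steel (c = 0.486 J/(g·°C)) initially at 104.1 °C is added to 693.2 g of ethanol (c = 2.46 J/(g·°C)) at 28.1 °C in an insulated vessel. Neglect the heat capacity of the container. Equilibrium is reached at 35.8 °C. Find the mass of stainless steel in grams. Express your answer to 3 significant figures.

m = 396 g

q_gained = (693.2 × 2.46) × (35.8 − 28.1) = 13130 J
q_lost = m × 0.486 × (104.1 − 35.8) = 33.1938 m
m = 13130 / 33.1938 = 396 g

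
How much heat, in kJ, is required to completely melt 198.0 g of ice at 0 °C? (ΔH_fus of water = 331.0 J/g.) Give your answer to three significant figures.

q = 65.5 kJ

q = m × ΔH_fus = 198.0 × 331.0 = 65540 J = 65.5 kJ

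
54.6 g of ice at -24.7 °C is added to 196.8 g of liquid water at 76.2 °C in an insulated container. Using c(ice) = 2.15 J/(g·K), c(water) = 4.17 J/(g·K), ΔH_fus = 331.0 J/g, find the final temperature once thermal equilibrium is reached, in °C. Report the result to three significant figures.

T_f = 39.6 °C

Heat to bring ice to 0 °C and melt it: q₁ = 54.6×2.15×24.7 + 54.6×331.0 = 20972 J
Heat the water can supply cooling to 0 °C: 196.8×4.17×76.2 = 62534.0 J > q₁, so all ice melts.
Energy balance: 196.8×4.17×(76.2 − T) = 20972 + 54.6×4.17×(T − 0)
820.656(76.2 − T) = 20972 + 227.682 T
62534.0 − 20972 = 1048.338 T
T = 41562.0 / 1048.338 = 39.646 °C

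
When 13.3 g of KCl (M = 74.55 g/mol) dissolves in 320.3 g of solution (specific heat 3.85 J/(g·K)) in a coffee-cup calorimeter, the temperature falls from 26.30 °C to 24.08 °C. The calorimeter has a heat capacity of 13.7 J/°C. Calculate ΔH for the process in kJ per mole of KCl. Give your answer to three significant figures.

ΔH = 15.5 kJ/mol

|ΔT| = |24.08 − 26.30| = 2.22 °C
|q_surr| = (320.3 × 3.85 + 13.7) × 2.22 = 1246.855 × 2.22 = 2768 J
n(KCl) = 13.3 / 74.55 = 0.1784 mol
Temperature fell, so q_rxn = +|q_surr| = 2.768 kJ
ΔH = q_rxn / n = 15.52 kJ/mol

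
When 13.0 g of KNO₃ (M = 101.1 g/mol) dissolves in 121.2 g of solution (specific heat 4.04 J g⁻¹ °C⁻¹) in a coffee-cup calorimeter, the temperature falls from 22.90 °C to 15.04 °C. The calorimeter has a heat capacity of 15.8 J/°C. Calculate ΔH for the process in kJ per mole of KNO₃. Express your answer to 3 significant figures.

ΔH = 30.9 kJ/mol

|ΔT| = |15.04 − 22.90| = 7.86 °C
|q_surr| = (121.2 × 4.04 + 15.8) × 7.86 = 505.448 × 7.86 = 3973 J
n(KNO₃) = 13.0 / 101.1 = 0.1286 mol
Temperature fell, so q_rxn = +|q_surr| = 3.973 kJ
ΔH = q_rxn / n = 30.89 kJ/mol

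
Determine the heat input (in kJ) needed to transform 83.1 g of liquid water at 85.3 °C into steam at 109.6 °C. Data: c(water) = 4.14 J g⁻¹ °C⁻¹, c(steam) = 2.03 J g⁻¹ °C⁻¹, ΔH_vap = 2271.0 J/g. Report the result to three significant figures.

q1 (heat water 85.3→100.0 °C): 83.1 × 4.14 × 14.7 = 5057 J
q2 (vaporize at 100 °C): 83.1 × 2271.0 = 188720 J
q3 (heat steam 100.0→109.6 °C): 83.1 × 2.03 × 9.6 = 1619 J
Total: 5057 + 188720 + 1619 = 195396 J = 195 kJ

q = 195 kJ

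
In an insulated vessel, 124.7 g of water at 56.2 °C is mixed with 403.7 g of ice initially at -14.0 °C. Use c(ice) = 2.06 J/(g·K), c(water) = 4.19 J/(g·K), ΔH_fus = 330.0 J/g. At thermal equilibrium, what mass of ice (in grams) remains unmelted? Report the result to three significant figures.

m_ice remaining = 350 g

Heat to warm all ice to 0 °C: 403.7×2.06×14.0 = 11643 J
Heat released by water cooling to 0 °C: 124.7×4.19×56.2 = 29364 J
29364 J < 11643 + 403.7×330.0 = 144864 J, so not all ice melts; final T = 0 °C.
Heat left for melting: 29364 − 11643 = 17721 J
Mass melted = 17721 / 330.0 = 53.70 g
Ice remaining = 403.7 − 53.70 = 350.00 g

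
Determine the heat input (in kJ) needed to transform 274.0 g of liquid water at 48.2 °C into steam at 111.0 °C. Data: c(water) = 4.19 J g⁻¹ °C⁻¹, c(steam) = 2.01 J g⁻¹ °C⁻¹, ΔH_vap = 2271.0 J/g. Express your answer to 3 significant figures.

q1 (heat water 48.2→100.0 °C): 274.0 × 4.19 × 51.8 = 59470 J
q2 (vaporize at 100 °C): 274.0 × 2271.0 = 622254 J
q3 (heat steam 100.0→111.0 °C): 274.0 × 2.01 × 11.0 = 6058 J
Total: 59470 + 622254 + 6058 = 687782 J = 688 kJ

q = 688 kJ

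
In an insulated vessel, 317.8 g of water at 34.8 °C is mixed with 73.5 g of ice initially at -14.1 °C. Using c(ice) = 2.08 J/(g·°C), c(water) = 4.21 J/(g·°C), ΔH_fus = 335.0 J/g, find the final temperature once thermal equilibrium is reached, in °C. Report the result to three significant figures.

Heat to bring ice to 0 °C and melt it: q₁ = 73.5×2.08×14.1 + 73.5×335.0 = 26778 J
Heat the water can supply cooling to 0 °C: 317.8×4.21×34.8 = 46560.2 J > q₁, so all ice melts.
Energy balance: 317.8×4.21×(34.8 − T) = 26778 + 73.5×4.21×(T − 0)
1337.938(34.8 − T) = 26778 + 309.435 T
46560.2 − 26778 = 1647.373 T
T = 19782.2 / 1647.373 = 12.01 °C

T_f = 12.0 °C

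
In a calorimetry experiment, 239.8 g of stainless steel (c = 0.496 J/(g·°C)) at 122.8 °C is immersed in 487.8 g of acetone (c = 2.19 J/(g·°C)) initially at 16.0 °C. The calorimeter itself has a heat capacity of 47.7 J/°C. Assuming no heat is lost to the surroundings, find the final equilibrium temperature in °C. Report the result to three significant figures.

Heat lost by stainless steel = heat gained by acetone + calorimeter.
(239.8)(0.496)(122.8 − T) = [(487.8)(2.19) + 47.7](T − 16.0)
118.9408 (122.8 − T) = 1115.982 (T − 16.0)
14606 − 118.9408 T = 1115.982 T − 17856
32462 = 1234.9228 T
T = 26.29 °C

T_f = 26.3 °C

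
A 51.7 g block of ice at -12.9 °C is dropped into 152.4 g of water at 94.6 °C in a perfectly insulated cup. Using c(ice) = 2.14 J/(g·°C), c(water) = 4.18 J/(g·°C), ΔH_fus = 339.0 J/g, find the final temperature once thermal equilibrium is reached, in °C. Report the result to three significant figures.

Heat to bring ice to 0 °C and melt it: q₁ = 51.7×2.14×12.9 + 51.7×339.0 = 18954 J
Heat the water can supply cooling to 0 °C: 152.4×4.18×94.6 = 60263.2 J > q₁, so all ice melts.
Energy balance: 152.4×4.18×(94.6 − T) = 18954 + 51.7×4.18×(T − 0)
637.032(94.6 − T) = 18954 + 216.106 T
60263.2 − 18954 = 853.138 T
T = 41309.2 / 853.138 = 48.42 °C

T_f = 48.4 °C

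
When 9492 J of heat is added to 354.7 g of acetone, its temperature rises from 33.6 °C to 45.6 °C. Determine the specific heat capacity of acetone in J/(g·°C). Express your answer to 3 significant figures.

c = q / (m ΔT) = 9492 / (354.7 × 12.0)
c = 9492 / 4256.4 = 2.23 J/(g·°C)

c = 2.23 J/(g·°C)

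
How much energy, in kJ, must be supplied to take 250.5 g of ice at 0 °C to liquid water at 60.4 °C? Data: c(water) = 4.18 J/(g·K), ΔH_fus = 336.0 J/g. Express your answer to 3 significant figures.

q1 (melt at 0 °C): 250.5 × 336.0 = 84168 J
q2 (heat water 0.0→60.4 °C): 250.5 × 4.18 × 60.4 = 63244 J
Total: 84168 + 63244 = 147412 J = 147 kJ

q = 147 kJ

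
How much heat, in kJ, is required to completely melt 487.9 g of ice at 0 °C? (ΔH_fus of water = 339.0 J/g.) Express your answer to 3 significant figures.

q = 165 kJ

q = m × ΔH_fus = 487.9 × 339.0 = 165400 J = 165 kJ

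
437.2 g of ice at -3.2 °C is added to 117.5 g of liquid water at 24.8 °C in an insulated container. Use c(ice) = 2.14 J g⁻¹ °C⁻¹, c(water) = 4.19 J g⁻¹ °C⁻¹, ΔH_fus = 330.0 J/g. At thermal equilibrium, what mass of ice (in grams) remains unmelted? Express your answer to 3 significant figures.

m_ice remaining = 409 g

Heat to warm all ice to 0 °C: 437.2×2.14×3.2 = 2993.9 J
Heat released by water cooling to 0 °C: 117.5×4.19×24.8 = 12210 J
12210 J < 2993.9 + 437.2×330.0 = 147269.9 J, so not all ice melts; final T = 0 °C.
Heat left for melting: 12210 − 2993.9 = 9216.1 J
Mass melted = 9216.1 / 330.0 = 27.93 g
Ice remaining = 437.2 − 27.93 = 409.27 g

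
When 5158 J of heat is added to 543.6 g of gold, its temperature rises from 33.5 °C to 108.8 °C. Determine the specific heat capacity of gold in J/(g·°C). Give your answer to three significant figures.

c = q / (m ΔT) = 5158 / (543.6 × 75.3)
c = 5158 / 40933.08 = 0.126 J/(g·°C)

c = 0.126 J/(g·°C)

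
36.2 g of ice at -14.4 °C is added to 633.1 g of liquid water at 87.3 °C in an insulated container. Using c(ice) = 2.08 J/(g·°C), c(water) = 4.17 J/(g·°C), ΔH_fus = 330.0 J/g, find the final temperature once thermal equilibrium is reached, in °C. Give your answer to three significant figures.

T_f = 77.9 °C

Heat to bring ice to 0 °C and melt it: q₁ = 36.2×2.08×14.4 + 36.2×330.0 = 13030 J
Heat the water can supply cooling to 0 °C: 633.1×4.17×87.3 = 230474 J > q₁, so all ice melts.
Energy balance: 633.1×4.17×(87.3 − T) = 13030 + 36.2×4.17×(T − 0)
2640.027(87.3 − T) = 13030 + 150.954 T
230474 − 13030 = 2790.981 T
T = 217444 / 2790.981 = 77.91 °C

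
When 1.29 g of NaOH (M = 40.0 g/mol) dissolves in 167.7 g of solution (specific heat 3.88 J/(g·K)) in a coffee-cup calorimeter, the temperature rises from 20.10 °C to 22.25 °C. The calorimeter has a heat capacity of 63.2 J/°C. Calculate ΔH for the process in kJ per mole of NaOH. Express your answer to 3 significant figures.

ΔH = -47.6 kJ/mol

|ΔT| = |22.25 − 20.10| = 2.15 °C
|q_surr| = (167.7 × 3.88 + 63.2) × 2.15 = 713.876 × 2.15 = 1535 J
n(NaOH) = 1.29 / 40.0 = 0.03225 mol
Temperature rose, so q_rxn = −|q_surr| = -1.535 kJ
ΔH = q_rxn / n = -47.60 kJ/mol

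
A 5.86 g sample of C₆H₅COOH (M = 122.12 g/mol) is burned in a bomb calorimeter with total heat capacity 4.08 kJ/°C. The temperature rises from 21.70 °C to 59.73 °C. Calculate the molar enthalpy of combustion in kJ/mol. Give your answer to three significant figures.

ΔH = -3230 kJ/mol

ΔT = 59.73 − 21.70 = 38.03 °C
q_cal = C_cal × ΔT = 4.08 × 38.03 = 155.1624 kJ
n = 5.86 / 122.12 = 0.04799 mol
q_rxn = −q_cal = -155.1624 kJ
ΔH = -155.1624 / 0.04799 = -3233 kJ/mol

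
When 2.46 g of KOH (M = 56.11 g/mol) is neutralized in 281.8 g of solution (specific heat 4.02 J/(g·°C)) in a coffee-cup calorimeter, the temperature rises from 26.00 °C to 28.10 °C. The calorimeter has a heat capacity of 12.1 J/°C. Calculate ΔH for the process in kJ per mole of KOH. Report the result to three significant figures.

|ΔT| = |28.10 − 26.00| = 2.10 °C
|q_surr| = (281.8 × 4.02 + 12.1) × 2.10 = 1144.936 × 2.10 = 2404 J
n(KOH) = 2.46 / 56.11 = 0.04384 mol
Temperature rose, so q_rxn = −|q_surr| = -2.404 kJ
ΔH = q_rxn / n = -54.84 kJ/mol

ΔH = -54.8 kJ/mol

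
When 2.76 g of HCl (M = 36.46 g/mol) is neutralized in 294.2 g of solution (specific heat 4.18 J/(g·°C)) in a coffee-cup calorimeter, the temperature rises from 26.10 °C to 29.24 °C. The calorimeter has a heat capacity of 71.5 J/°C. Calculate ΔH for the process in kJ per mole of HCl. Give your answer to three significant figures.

ΔH = -54.0 kJ/mol

|ΔT| = |29.24 − 26.10| = 3.14 °C
|q_surr| = (294.2 × 4.18 + 71.5) × 3.14 = 1301.256 × 3.14 = 4086 J
n(HCl) = 2.76 / 36.46 = 0.07570 mol
Temperature rose, so q_rxn = −|q_surr| = -4.086 kJ
ΔH = q_rxn / n = -53.98 kJ/mol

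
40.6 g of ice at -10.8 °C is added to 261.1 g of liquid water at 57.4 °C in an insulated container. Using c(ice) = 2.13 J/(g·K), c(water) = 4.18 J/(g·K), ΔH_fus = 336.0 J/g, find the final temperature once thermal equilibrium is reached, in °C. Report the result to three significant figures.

Heat to bring ice to 0 °C and melt it: q₁ = 40.6×2.13×10.8 + 40.6×336.0 = 14576 J
Heat the water can supply cooling to 0 °C: 261.1×4.18×57.4 = 62646.2 J > q₁, so all ice melts.
Energy balance: 261.1×4.18×(57.4 − T) = 14576 + 40.6×4.18×(T − 0)
1091.398(57.4 − T) = 14576 + 169.708 T
62646.2 − 14576 = 1261.106 T
T = 48070.2 / 1261.106 = 38.12 °C

T_f = 38.1 °C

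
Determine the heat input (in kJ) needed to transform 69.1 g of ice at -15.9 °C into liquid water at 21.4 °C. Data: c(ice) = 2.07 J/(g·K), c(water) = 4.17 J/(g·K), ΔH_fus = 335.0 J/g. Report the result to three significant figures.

q1 (heat ice -15.9→0.0 °C): 69.1 × 2.07 × 15.9 = 2274 J
q2 (melt at 0 °C): 69.1 × 335.0 = 23149 J
q3 (heat water 0.0→21.4 °C): 69.1 × 4.17 × 21.4 = 6166 J
Total: 2274 + 23149 + 6166 = 31589 J = 31.6 kJ

q = 31.6 kJ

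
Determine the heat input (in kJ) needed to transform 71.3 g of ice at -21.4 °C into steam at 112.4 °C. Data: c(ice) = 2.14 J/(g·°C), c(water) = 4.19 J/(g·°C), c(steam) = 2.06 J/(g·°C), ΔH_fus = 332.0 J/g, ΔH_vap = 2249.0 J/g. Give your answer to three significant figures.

q = 219 kJ

q1 (heat ice -21.4→0.0 °C): 71.3 × 2.14 × 21.4 = 3265 J
q2 (melt at 0 °C): 71.3 × 332.0 = 23672 J
q3 (heat water 0.0→100.0 °C): 71.3 × 4.19 × 100.0 = 29875 J
q4 (vaporize at 100 °C): 71.3 × 2249.0 = 160354 J
q5 (heat steam 100.0→112.4 °C): 71.3 × 2.06 × 12.4 = 1821 J
Total: 3265 + 23672 + 29875 + 160354 + 1821 = 218987 J = 219 kJ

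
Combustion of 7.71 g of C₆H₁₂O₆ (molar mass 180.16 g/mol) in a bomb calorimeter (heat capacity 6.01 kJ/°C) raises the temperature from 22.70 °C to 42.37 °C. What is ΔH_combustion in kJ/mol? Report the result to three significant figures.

ΔT = 42.37 − 22.70 = 19.67 °C
q_cal = C_cal × ΔT = 6.01 × 19.67 = 118.2167 kJ
n = 7.71 / 180.16 = 0.04280 mol
q_rxn = −q_cal = -118.2167 kJ
ΔH = -118.2167 / 0.04280 = -2762 kJ/mol

ΔH = -2760 kJ/mol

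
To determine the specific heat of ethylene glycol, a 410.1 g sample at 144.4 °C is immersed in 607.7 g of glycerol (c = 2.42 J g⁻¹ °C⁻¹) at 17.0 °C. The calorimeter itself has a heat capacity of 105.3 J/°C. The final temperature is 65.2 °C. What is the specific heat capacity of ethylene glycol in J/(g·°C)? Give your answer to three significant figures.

q_gained = (607.7 × 2.42 + 105.3) × (65.2 − 17.0) = 75960 J
q_lost = 410.1 × c × (144.4 − 65.2) = 32479.92 c
Set equal: c = 75960 / 32479.92 = 2.34 J/(g·°C)

c = 2.34 J/(g·°C)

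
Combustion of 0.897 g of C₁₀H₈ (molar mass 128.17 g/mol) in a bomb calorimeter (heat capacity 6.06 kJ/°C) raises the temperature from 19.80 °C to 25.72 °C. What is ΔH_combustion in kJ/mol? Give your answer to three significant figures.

ΔH = -5130 kJ/mol

ΔT = 25.72 − 19.80 = 5.92 °C
q_cal = C_cal × ΔT = 6.06 × 5.92 = 35.8752 kJ
n = 0.897 / 128.17 = 0.006999 mol
q_rxn = −q_cal = -35.8752 kJ
ΔH = -35.8752 / 0.006999 = -5126 kJ/mol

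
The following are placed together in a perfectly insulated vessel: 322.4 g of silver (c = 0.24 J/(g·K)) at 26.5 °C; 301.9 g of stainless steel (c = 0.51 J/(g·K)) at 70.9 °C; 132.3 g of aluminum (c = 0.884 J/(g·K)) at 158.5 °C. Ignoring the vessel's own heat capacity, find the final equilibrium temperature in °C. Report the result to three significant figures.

T_f = 90.5 °C

Σ mᵢcᵢ(T − Tᵢ) = 0  ⇒  T = Σ mᵢcᵢTᵢ / Σ mᵢcᵢ
Σ mᵢcᵢ = 322.4×0.24 + 301.9×0.51 + 132.3×0.884 = 348.2982
Σ mᵢcᵢTᵢ = 77.376×26.5 + 153.969×70.9 + 116.9532×158.5 = 31504
T = 31504 / 348.2982 = 90.45 °C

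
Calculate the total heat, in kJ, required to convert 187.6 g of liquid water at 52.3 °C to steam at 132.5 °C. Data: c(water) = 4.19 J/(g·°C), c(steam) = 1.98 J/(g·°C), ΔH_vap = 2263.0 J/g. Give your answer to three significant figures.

q = 474 kJ

q1 (heat water 52.3→100.0 °C): 187.6 × 4.19 × 47.7 = 37494 J
q2 (vaporize at 100 °C): 187.6 × 2263.0 = 424539 J
q3 (heat steam 100.0→132.5 °C): 187.6 × 1.98 × 32.5 = 12072 J
Total: 37494 + 424539 + 12072 = 474105 J = 474 kJ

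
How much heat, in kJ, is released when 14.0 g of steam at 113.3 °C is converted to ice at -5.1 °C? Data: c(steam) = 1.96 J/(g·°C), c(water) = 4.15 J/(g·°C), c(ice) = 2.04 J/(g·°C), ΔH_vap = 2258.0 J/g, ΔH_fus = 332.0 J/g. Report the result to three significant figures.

q = 42.6 kJ

q1 (cool steam 113.3→100 °C): 14.0 × 1.96 × 13.3 = 365 J
q2 (condense at 100 °C): 14.0 × 2258.0 = 31612 J
q3 (cool water 100→0 °C): 14.0 × 4.15 × 100.0 = 5810 J
q4 (freeze at 0 °C): 14.0 × 332.0 = 4648 J
q5 (cool ice 0→-5.1 °C): 14.0 × 2.04 × 5.1 = 146 J
Total: 365 + 31612 + 5810 + 4648 + 146 = 42581 J = 42.6 kJ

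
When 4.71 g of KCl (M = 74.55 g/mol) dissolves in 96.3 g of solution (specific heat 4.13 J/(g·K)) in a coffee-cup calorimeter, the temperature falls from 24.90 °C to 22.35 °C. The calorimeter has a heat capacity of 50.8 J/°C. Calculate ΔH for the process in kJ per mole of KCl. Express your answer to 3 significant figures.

ΔH = 18.1 kJ/mol

|ΔT| = |22.35 − 24.90| = 2.55 °C
|q_surr| = (96.3 × 4.13 + 50.8) × 2.55 = 448.519 × 2.55 = 1144 J
n(KCl) = 4.71 / 74.55 = 0.06318 mol
Temperature fell, so q_rxn = +|q_surr| = 1.144 kJ
ΔH = q_rxn / n = 18.11 kJ/mol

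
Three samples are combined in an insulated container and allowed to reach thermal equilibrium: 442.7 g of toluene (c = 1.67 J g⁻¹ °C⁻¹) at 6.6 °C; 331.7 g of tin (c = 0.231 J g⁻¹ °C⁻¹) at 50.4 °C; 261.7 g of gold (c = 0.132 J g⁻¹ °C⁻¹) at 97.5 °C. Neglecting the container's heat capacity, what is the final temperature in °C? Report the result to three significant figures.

Σ mᵢcᵢ(T − Tᵢ) = 0  ⇒  T = Σ mᵢcᵢTᵢ / Σ mᵢcᵢ
Σ mᵢcᵢ = 442.7×1.67 + 331.7×0.231 + 261.7×0.132 = 850.4761
Σ mᵢcᵢTᵢ = 739.309×6.6 + 76.6227×50.4 + 34.5444×97.5 = 12109
T = 12109 / 850.4761 = 14.24 °C

T_f = 14.2 °C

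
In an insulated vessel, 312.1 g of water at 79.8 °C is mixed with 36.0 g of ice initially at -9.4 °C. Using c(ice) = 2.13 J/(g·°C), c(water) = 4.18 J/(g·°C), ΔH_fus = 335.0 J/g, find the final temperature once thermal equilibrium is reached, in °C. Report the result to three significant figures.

Heat to bring ice to 0 °C and melt it: q₁ = 36.0×2.13×9.4 + 36.0×335.0 = 12781 J
Heat the water can supply cooling to 0 °C: 312.1×4.18×79.8 = 104105 J > q₁, so all ice melts.
Energy balance: 312.1×4.18×(79.8 − T) = 12781 + 36.0×4.18×(T − 0)
1304.578(79.8 − T) = 12781 + 150.48 T
104105 − 12781 = 1455.058 T
T = 91324 / 1455.058 = 62.76 °C

T_f = 62.8 °C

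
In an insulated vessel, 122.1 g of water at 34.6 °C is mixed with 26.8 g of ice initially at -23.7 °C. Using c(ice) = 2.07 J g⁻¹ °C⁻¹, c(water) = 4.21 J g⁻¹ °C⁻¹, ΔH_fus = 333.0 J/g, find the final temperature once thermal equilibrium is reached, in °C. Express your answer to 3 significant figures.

T_f = 12.0 °C

Heat to bring ice to 0 °C and melt it: q₁ = 26.8×2.07×23.7 + 26.8×333.0 = 10239 J
Heat the water can supply cooling to 0 °C: 122.1×4.21×34.6 = 17785.8 J > q₁, so all ice melts.
Energy balance: 122.1×4.21×(34.6 − T) = 10239 + 26.8×4.21×(T − 0)
514.041(34.6 − T) = 10239 + 112.828 T
17785.8 − 10239 = 626.869 T
T = 7546.8 / 626.869 = 12.04 °C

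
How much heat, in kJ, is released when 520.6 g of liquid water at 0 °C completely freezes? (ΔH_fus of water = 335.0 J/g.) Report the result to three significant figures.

q = m × ΔH_fus = 520.6 × 335.0 = 174400 J = 174 kJ

q = 174 kJ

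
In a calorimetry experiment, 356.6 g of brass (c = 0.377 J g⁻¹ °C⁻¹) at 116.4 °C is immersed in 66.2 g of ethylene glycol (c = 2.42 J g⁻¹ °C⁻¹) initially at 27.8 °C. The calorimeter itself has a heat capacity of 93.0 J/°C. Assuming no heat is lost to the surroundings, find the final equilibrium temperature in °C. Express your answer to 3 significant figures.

Heat lost by brass = heat gained by ethylene glycol + calorimeter.
(356.6)(0.377)(116.4 − T) = [(66.2)(2.42) + 93.0](T − 27.8)
134.4382 (116.4 − T) = 253.204 (T − 27.8)
15649 − 134.4382 T = 253.204 T − 7039.1
22688.1 = 387.6422 T
T = 58.53 °C

T_f = 58.5 °C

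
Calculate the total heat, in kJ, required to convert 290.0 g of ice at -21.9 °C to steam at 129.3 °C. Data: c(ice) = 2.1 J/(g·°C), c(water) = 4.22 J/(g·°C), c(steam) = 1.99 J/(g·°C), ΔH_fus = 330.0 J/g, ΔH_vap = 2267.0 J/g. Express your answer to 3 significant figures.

q = 906 kJ

q1 (heat ice -21.9→0.0 °C): 290.0 × 2.1 × 21.9 = 13337 J
q2 (melt at 0 °C): 290.0 × 330.0 = 95700 J
q3 (heat water 0.0→100.0 °C): 290.0 × 4.22 × 100.0 = 122380 J
q4 (vaporize at 100 °C): 290.0 × 2267.0 = 657430 J
q5 (heat steam 100.0→129.3 °C): 290.0 × 1.99 × 29.3 = 16909 J
Total: 13337 + 95700 + 122380 + 657430 + 16909 = 905756 J = 906 kJ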